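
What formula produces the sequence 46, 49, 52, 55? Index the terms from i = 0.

Check differences: 49 - 46 = 3
52 - 49 = 3
Common difference d = 3.
First term a = 46.
Formula: S_i = 46 + 3*i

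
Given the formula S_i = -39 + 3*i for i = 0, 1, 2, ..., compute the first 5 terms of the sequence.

This is an arithmetic sequence.
i=0: S_0 = -39 + 3*0 = -39
i=1: S_1 = -39 + 3*1 = -36
i=2: S_2 = -39 + 3*2 = -33
i=3: S_3 = -39 + 3*3 = -30
i=4: S_4 = -39 + 3*4 = -27
The first 5 terms are: [-39, -36, -33, -30, -27]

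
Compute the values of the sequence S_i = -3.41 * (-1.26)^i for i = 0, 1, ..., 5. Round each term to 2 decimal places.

This is a geometric sequence.
i=0: S_0 = -3.41 * (-1.26)^0 = -3.41
i=1: S_1 = -3.41 * (-1.26)^1 ≈ 4.3
i=2: S_2 = -3.41 * (-1.26)^2 ≈ -5.41
i=3: S_3 = -3.41 * (-1.26)^3 ≈ 6.82
i=4: S_4 = -3.41 * (-1.26)^4 ≈ -8.59
i=5: S_5 = -3.41 * (-1.26)^5 ≈ 10.83
The first 6 terms are: [-3.41, 4.3, -5.41, 6.82, -8.59, 10.83]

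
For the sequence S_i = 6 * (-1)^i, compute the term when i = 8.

S_8 = 6 * (-1)^8 = 6 * 1 = 6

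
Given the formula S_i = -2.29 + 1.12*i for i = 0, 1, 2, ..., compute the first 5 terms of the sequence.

This is an arithmetic sequence.
i=0: S_0 = -2.29 + 1.12*0 = -2.29
i=1: S_1 = -2.29 + 1.12*1 = -1.17
i=2: S_2 = -2.29 + 1.12*2 = -0.05
i=3: S_3 = -2.29 + 1.12*3 = 1.07
i=4: S_4 = -2.29 + 1.12*4 = 2.19
The first 5 terms are: [-2.29, -1.17, -0.05, 1.07, 2.19]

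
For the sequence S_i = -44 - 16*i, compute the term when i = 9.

S_9 = -44 + -16*9 = -44 + -144 = -188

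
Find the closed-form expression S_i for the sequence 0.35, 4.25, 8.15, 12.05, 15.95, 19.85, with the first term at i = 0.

Check differences: 4.25 - 0.35 = 3.9
8.15 - 4.25 = 3.9
Common difference d = 3.9.
First term a = 0.35.
Formula: S_i = 0.35 + 3.90*i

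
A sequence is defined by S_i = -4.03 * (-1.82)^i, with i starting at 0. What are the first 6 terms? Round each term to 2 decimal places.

This is a geometric sequence.
i=0: S_0 = -4.03 * (-1.82)^0 = -4.03
i=1: S_1 = -4.03 * (-1.82)^1 ≈ 7.33
i=2: S_2 = -4.03 * (-1.82)^2 ≈ -13.35
i=3: S_3 = -4.03 * (-1.82)^3 ≈ 24.3
i=4: S_4 = -4.03 * (-1.82)^4 ≈ -44.22
i=5: S_5 = -4.03 * (-1.82)^5 ≈ 80.48
The first 6 terms are: [-4.03, 7.33, -13.35, 24.3, -44.22, 80.48]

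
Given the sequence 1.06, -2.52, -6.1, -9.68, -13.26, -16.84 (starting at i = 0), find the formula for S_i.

Check differences: -2.52 - 1.06 = -3.58
-6.1 - -2.52 = -3.58
Common difference d = -3.58.
First term a = 1.06.
Formula: S_i = 1.06 - 3.58*i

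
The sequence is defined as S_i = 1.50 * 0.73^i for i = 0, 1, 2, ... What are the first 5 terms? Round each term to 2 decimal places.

This is a geometric sequence.
i=0: S_0 = 1.5 * 0.73^0 = 1.5
i=1: S_1 = 1.5 * 0.73^1 ≈ 1.1
i=2: S_2 = 1.5 * 0.73^2 ≈ 0.8
i=3: S_3 = 1.5 * 0.73^3 ≈ 0.58
i=4: S_4 = 1.5 * 0.73^4 ≈ 0.43
The first 5 terms are: [1.5, 1.1, 0.8, 0.58, 0.43]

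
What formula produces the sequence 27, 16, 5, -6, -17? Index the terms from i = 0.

Check differences: 16 - 27 = -11
5 - 16 = -11
Common difference d = -11.
First term a = 27.
Formula: S_i = 27 - 11*i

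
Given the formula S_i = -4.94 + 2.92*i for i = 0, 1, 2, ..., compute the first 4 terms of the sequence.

This is an arithmetic sequence.
i=0: S_0 = -4.94 + 2.92*0 = -4.94
i=1: S_1 = -4.94 + 2.92*1 = -2.02
i=2: S_2 = -4.94 + 2.92*2 = 0.9
i=3: S_3 = -4.94 + 2.92*3 = 3.82
The first 4 terms are: [-4.94, -2.02, 0.9, 3.82]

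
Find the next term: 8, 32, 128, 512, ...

Ratios: 32 / 8 = 4.0
This is a geometric sequence with common ratio r = 4.
Next term = 512 * 4 = 2048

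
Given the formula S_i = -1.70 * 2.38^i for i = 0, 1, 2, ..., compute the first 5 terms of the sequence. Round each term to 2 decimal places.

This is a geometric sequence.
i=0: S_0 = -1.7 * 2.38^0 = -1.7
i=1: S_1 = -1.7 * 2.38^1 ≈ -4.05
i=2: S_2 = -1.7 * 2.38^2 ≈ -9.63
i=3: S_3 = -1.7 * 2.38^3 ≈ -22.92
i=4: S_4 = -1.7 * 2.38^4 ≈ -54.55
The first 5 terms are: [-1.7, -4.05, -9.63, -22.92, -54.55]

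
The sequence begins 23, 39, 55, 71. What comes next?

Differences: 39 - 23 = 16
This is an arithmetic sequence with common difference d = 16.
Next term = 71 + 16 = 87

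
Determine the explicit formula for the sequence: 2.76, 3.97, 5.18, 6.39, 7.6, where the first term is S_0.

Check differences: 3.97 - 2.76 = 1.21
5.18 - 3.97 = 1.21
Common difference d = 1.21.
First term a = 2.76.
Formula: S_i = 2.76 + 1.21*i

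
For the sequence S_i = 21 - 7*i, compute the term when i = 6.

S_6 = 21 + -7*6 = 21 + -42 = -21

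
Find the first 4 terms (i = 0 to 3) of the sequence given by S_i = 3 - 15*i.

This is an arithmetic sequence.
i=0: S_0 = 3 + -15*0 = 3
i=1: S_1 = 3 + -15*1 = -12
i=2: S_2 = 3 + -15*2 = -27
i=3: S_3 = 3 + -15*3 = -42
The first 4 terms are: [3, -12, -27, -42]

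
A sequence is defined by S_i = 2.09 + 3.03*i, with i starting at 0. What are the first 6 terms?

This is an arithmetic sequence.
i=0: S_0 = 2.09 + 3.03*0 = 2.09
i=1: S_1 = 2.09 + 3.03*1 = 5.12
i=2: S_2 = 2.09 + 3.03*2 = 8.15
i=3: S_3 = 2.09 + 3.03*3 = 11.18
i=4: S_4 = 2.09 + 3.03*4 = 14.21
i=5: S_5 = 2.09 + 3.03*5 = 17.24
The first 6 terms are: [2.09, 5.12, 8.15, 11.18, 14.21, 17.24]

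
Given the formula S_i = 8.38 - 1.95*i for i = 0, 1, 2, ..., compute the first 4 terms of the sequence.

This is an arithmetic sequence.
i=0: S_0 = 8.38 + -1.95*0 = 8.38
i=1: S_1 = 8.38 + -1.95*1 = 6.43
i=2: S_2 = 8.38 + -1.95*2 = 4.48
i=3: S_3 = 8.38 + -1.95*3 = 2.53
The first 4 terms are: [8.38, 6.43, 4.48, 2.53]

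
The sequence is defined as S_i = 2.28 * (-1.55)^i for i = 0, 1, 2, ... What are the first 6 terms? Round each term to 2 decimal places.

This is a geometric sequence.
i=0: S_0 = 2.28 * (-1.55)^0 = 2.28
i=1: S_1 = 2.28 * (-1.55)^1 ≈ -3.53
i=2: S_2 = 2.28 * (-1.55)^2 ≈ 5.48
i=3: S_3 = 2.28 * (-1.55)^3 ≈ -8.49
i=4: S_4 = 2.28 * (-1.55)^4 ≈ 13.16
i=5: S_5 = 2.28 * (-1.55)^5 ≈ -20.4
The first 6 terms are: [2.28, -3.53, 5.48, -8.49, 13.16, -20.4]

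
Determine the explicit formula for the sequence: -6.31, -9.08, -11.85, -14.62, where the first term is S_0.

Check differences: -9.08 - -6.31 = -2.77
-11.85 - -9.08 = -2.77
Common difference d = -2.77.
First term a = -6.31.
Formula: S_i = -6.31 - 2.77*i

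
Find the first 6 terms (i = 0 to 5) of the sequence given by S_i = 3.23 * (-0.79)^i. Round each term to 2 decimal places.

This is a geometric sequence.
i=0: S_0 = 3.23 * (-0.79)^0 = 3.23
i=1: S_1 = 3.23 * (-0.79)^1 ≈ -2.55
i=2: S_2 = 3.23 * (-0.79)^2 ≈ 2.02
i=3: S_3 = 3.23 * (-0.79)^3 ≈ -1.59
i=4: S_4 = 3.23 * (-0.79)^4 ≈ 1.26
i=5: S_5 = 3.23 * (-0.79)^5 ≈ -0.99
The first 6 terms are: [3.23, -2.55, 2.02, -1.59, 1.26, -0.99]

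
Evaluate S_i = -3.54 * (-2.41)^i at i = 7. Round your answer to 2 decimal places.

S_7 = -3.54 * (-2.41)^7 ≈ -3.54 * -472.1927 ≈ 1671.56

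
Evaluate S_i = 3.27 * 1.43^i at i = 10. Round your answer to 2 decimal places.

S_10 = 3.27 * 1.43^10 ≈ 3.27 * 35.7569 ≈ 116.93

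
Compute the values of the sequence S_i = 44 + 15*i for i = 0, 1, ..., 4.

This is an arithmetic sequence.
i=0: S_0 = 44 + 15*0 = 44
i=1: S_1 = 44 + 15*1 = 59
i=2: S_2 = 44 + 15*2 = 74
i=3: S_3 = 44 + 15*3 = 89
i=4: S_4 = 44 + 15*4 = 104
The first 5 terms are: [44, 59, 74, 89, 104]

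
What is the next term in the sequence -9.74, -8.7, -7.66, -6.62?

Differences: -8.7 - -9.74 = 1.04
This is an arithmetic sequence with common difference d = 1.04.
Next term = -6.62 + 1.04 = -5.58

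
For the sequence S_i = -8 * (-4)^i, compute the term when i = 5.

S_5 = -8 * (-4)^5 = -8 * -1024 = 8192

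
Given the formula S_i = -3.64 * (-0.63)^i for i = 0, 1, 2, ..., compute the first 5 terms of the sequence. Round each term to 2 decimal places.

This is a geometric sequence.
i=0: S_0 = -3.64 * (-0.63)^0 = -3.64
i=1: S_1 = -3.64 * (-0.63)^1 ≈ 2.29
i=2: S_2 = -3.64 * (-0.63)^2 ≈ -1.44
i=3: S_3 = -3.64 * (-0.63)^3 ≈ 0.91
i=4: S_4 = -3.64 * (-0.63)^4 ≈ -0.57
The first 5 terms are: [-3.64, 2.29, -1.44, 0.91, -0.57]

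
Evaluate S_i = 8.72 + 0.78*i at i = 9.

S_9 = 8.72 + 0.78*9 = 8.72 + 7.02 = 15.74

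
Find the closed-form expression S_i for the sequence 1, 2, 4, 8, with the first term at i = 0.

Check ratios: 2 / 1 = 2.0
Common ratio r = 2.
First term a = 1.
Formula: S_i = 1 * 2^i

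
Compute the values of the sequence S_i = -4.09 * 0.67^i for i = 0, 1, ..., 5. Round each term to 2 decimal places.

This is a geometric sequence.
i=0: S_0 = -4.09 * 0.67^0 = -4.09
i=1: S_1 = -4.09 * 0.67^1 ≈ -2.74
i=2: S_2 = -4.09 * 0.67^2 ≈ -1.84
i=3: S_3 = -4.09 * 0.67^3 ≈ -1.23
i=4: S_4 = -4.09 * 0.67^4 ≈ -0.82
i=5: S_5 = -4.09 * 0.67^5 ≈ -0.55
The first 6 terms are: [-4.09, -2.74, -1.84, -1.23, -0.82, -0.55]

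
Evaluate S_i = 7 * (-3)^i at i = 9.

S_9 = 7 * (-3)^9 = 7 * -19683 = -137781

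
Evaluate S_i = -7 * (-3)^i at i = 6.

S_6 = -7 * (-3)^6 = -7 * 729 = -5103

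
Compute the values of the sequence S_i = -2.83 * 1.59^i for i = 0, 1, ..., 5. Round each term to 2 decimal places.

This is a geometric sequence.
i=0: S_0 = -2.83 * 1.59^0 = -2.83
i=1: S_1 = -2.83 * 1.59^1 ≈ -4.5
i=2: S_2 = -2.83 * 1.59^2 ≈ -7.15
i=3: S_3 = -2.83 * 1.59^3 ≈ -11.38
i=4: S_4 = -2.83 * 1.59^4 ≈ -18.09
i=5: S_5 = -2.83 * 1.59^5 ≈ -28.76
The first 6 terms are: [-2.83, -4.5, -7.15, -11.38, -18.09, -28.76]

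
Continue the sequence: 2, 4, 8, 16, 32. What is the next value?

Ratios: 4 / 2 = 2.0
This is a geometric sequence with common ratio r = 2.
Next term = 32 * 2 = 64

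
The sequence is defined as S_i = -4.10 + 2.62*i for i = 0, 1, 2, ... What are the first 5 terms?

This is an arithmetic sequence.
i=0: S_0 = -4.1 + 2.62*0 = -4.1
i=1: S_1 = -4.1 + 2.62*1 = -1.48
i=2: S_2 = -4.1 + 2.62*2 = 1.14
i=3: S_3 = -4.1 + 2.62*3 = 3.76
i=4: S_4 = -4.1 + 2.62*4 = 6.38
The first 5 terms are: [-4.1, -1.48, 1.14, 3.76, 6.38]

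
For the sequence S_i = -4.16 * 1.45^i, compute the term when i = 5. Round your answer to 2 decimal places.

S_5 = -4.16 * 1.45^5 ≈ -4.16 * 6.4097 ≈ -26.66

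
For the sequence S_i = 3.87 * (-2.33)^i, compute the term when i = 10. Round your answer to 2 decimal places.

S_10 = 3.87 * (-2.33)^10 ≈ 3.87 * 4715.8416 ≈ 18250.31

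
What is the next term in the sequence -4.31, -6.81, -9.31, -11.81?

Differences: -6.81 - -4.31 = -2.5
This is an arithmetic sequence with common difference d = -2.5.
Next term = -11.81 + -2.5 = -14.31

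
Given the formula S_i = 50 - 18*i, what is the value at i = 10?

S_10 = 50 + -18*10 = 50 + -180 = -130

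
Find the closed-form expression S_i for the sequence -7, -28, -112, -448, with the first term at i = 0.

Check ratios: -28 / -7 = 4.0
Common ratio r = 4.
First term a = -7.
Formula: S_i = -7 * 4^i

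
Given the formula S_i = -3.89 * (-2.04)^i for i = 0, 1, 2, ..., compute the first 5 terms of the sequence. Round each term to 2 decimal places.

This is a geometric sequence.
i=0: S_0 = -3.89 * (-2.04)^0 = -3.89
i=1: S_1 = -3.89 * (-2.04)^1 ≈ 7.94
i=2: S_2 = -3.89 * (-2.04)^2 ≈ -16.19
i=3: S_3 = -3.89 * (-2.04)^3 ≈ 33.02
i=4: S_4 = -3.89 * (-2.04)^4 ≈ -67.37
The first 5 terms are: [-3.89, 7.94, -16.19, 33.02, -67.37]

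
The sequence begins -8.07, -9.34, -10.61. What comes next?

Differences: -9.34 - -8.07 = -1.27
This is an arithmetic sequence with common difference d = -1.27.
Next term = -10.61 + -1.27 = -11.88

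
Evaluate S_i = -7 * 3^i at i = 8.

S_8 = -7 * 3^8 = -7 * 6561 = -45927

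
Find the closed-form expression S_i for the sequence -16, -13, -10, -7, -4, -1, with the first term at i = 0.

Check differences: -13 - -16 = 3
-10 - -13 = 3
Common difference d = 3.
First term a = -16.
Formula: S_i = -16 + 3*i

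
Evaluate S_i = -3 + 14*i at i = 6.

S_6 = -3 + 14*6 = -3 + 84 = 81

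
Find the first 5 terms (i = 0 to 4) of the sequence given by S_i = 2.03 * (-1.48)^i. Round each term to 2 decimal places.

This is a geometric sequence.
i=0: S_0 = 2.03 * (-1.48)^0 = 2.03
i=1: S_1 = 2.03 * (-1.48)^1 ≈ -3.0
i=2: S_2 = 2.03 * (-1.48)^2 ≈ 4.45
i=3: S_3 = 2.03 * (-1.48)^3 ≈ -6.58
i=4: S_4 = 2.03 * (-1.48)^4 ≈ 9.74
The first 5 terms are: [2.03, -3.0, 4.45, -6.58, 9.74]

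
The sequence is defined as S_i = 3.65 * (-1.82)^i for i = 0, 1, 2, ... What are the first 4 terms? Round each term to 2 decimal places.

This is a geometric sequence.
i=0: S_0 = 3.65 * (-1.82)^0 = 3.65
i=1: S_1 = 3.65 * (-1.82)^1 ≈ -6.64
i=2: S_2 = 3.65 * (-1.82)^2 ≈ 12.09
i=3: S_3 = 3.65 * (-1.82)^3 ≈ -22.0
The first 4 terms are: [3.65, -6.64, 12.09, -22.0]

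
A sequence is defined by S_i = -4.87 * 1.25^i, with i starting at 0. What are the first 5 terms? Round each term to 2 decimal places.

This is a geometric sequence.
i=0: S_0 = -4.87 * 1.25^0 = -4.87
i=1: S_1 = -4.87 * 1.25^1 ≈ -6.09
i=2: S_2 = -4.87 * 1.25^2 ≈ -7.61
i=3: S_3 = -4.87 * 1.25^3 ≈ -9.51
i=4: S_4 = -4.87 * 1.25^4 ≈ -11.89
The first 5 terms are: [-4.87, -6.09, -7.61, -9.51, -11.89]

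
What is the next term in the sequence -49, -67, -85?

Differences: -67 - -49 = -18
This is an arithmetic sequence with common difference d = -18.
Next term = -85 + -18 = -103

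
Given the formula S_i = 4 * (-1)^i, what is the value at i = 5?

S_5 = 4 * (-1)^5 = 4 * -1 = -4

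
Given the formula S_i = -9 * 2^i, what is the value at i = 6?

S_6 = -9 * 2^6 = -9 * 64 = -576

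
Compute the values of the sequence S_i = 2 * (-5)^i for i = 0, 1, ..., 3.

This is a geometric sequence.
i=0: S_0 = 2 * (-5)^0 = 2
i=1: S_1 = 2 * (-5)^1 = -10
i=2: S_2 = 2 * (-5)^2 = 50
i=3: S_3 = 2 * (-5)^3 = -250
The first 4 terms are: [2, -10, 50, -250]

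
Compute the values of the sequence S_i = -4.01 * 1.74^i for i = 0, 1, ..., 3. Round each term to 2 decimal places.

This is a geometric sequence.
i=0: S_0 = -4.01 * 1.74^0 = -4.01
i=1: S_1 = -4.01 * 1.74^1 ≈ -6.98
i=2: S_2 = -4.01 * 1.74^2 ≈ -12.14
i=3: S_3 = -4.01 * 1.74^3 ≈ -21.12
The first 4 terms are: [-4.01, -6.98, -12.14, -21.12]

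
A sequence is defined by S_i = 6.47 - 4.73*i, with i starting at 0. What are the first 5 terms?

This is an arithmetic sequence.
i=0: S_0 = 6.47 + -4.73*0 = 6.47
i=1: S_1 = 6.47 + -4.73*1 = 1.74
i=2: S_2 = 6.47 + -4.73*2 = -2.99
i=3: S_3 = 6.47 + -4.73*3 = -7.72
i=4: S_4 = 6.47 + -4.73*4 = -12.45
The first 5 terms are: [6.47, 1.74, -2.99, -7.72, -12.45]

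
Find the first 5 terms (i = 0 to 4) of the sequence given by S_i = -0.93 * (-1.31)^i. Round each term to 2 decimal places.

This is a geometric sequence.
i=0: S_0 = -0.93 * (-1.31)^0 = -0.93
i=1: S_1 = -0.93 * (-1.31)^1 ≈ 1.22
i=2: S_2 = -0.93 * (-1.31)^2 ≈ -1.6
i=3: S_3 = -0.93 * (-1.31)^3 ≈ 2.09
i=4: S_4 = -0.93 * (-1.31)^4 ≈ -2.74
The first 5 terms are: [-0.93, 1.22, -1.6, 2.09, -2.74]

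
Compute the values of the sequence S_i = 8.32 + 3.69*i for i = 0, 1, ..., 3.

This is an arithmetic sequence.
i=0: S_0 = 8.32 + 3.69*0 = 8.32
i=1: S_1 = 8.32 + 3.69*1 = 12.01
i=2: S_2 = 8.32 + 3.69*2 = 15.7
i=3: S_3 = 8.32 + 3.69*3 = 19.39
The first 4 terms are: [8.32, 12.01, 15.7, 19.39]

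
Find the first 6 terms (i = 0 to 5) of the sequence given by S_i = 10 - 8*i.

This is an arithmetic sequence.
i=0: S_0 = 10 + -8*0 = 10
i=1: S_1 = 10 + -8*1 = 2
i=2: S_2 = 10 + -8*2 = -6
i=3: S_3 = 10 + -8*3 = -14
i=4: S_4 = 10 + -8*4 = -22
i=5: S_5 = 10 + -8*5 = -30
The first 6 terms are: [10, 2, -6, -14, -22, -30]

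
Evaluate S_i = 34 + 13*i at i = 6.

S_6 = 34 + 13*6 = 34 + 78 = 112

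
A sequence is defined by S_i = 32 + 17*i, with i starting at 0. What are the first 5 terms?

This is an arithmetic sequence.
i=0: S_0 = 32 + 17*0 = 32
i=1: S_1 = 32 + 17*1 = 49
i=2: S_2 = 32 + 17*2 = 66
i=3: S_3 = 32 + 17*3 = 83
i=4: S_4 = 32 + 17*4 = 100
The first 5 terms are: [32, 49, 66, 83, 100]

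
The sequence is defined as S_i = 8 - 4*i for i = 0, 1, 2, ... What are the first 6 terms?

This is an arithmetic sequence.
i=0: S_0 = 8 + -4*0 = 8
i=1: S_1 = 8 + -4*1 = 4
i=2: S_2 = 8 + -4*2 = 0
i=3: S_3 = 8 + -4*3 = -4
i=4: S_4 = 8 + -4*4 = -8
i=5: S_5 = 8 + -4*5 = -12
The first 6 terms are: [8, 4, 0, -4, -8, -12]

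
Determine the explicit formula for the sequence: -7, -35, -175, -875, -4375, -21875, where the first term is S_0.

Check ratios: -35 / -7 = 5.0
Common ratio r = 5.
First term a = -7.
Formula: S_i = -7 * 5^i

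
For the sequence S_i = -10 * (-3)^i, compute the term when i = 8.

S_8 = -10 * (-3)^8 = -10 * 6561 = -65610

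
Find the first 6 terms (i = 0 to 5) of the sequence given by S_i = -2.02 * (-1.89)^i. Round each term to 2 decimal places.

This is a geometric sequence.
i=0: S_0 = -2.02 * (-1.89)^0 = -2.02
i=1: S_1 = -2.02 * (-1.89)^1 ≈ 3.82
i=2: S_2 = -2.02 * (-1.89)^2 ≈ -7.22
i=3: S_3 = -2.02 * (-1.89)^3 ≈ 13.64
i=4: S_4 = -2.02 * (-1.89)^4 ≈ -25.77
i=5: S_5 = -2.02 * (-1.89)^5 ≈ 48.71
The first 6 terms are: [-2.02, 3.82, -7.22, 13.64, -25.77, 48.71]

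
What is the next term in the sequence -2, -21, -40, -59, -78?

Differences: -21 - -2 = -19
This is an arithmetic sequence with common difference d = -19.
Next term = -78 + -19 = -97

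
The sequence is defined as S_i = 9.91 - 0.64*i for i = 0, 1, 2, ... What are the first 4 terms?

This is an arithmetic sequence.
i=0: S_0 = 9.91 + -0.64*0 = 9.91
i=1: S_1 = 9.91 + -0.64*1 = 9.27
i=2: S_2 = 9.91 + -0.64*2 = 8.63
i=3: S_3 = 9.91 + -0.64*3 = 7.99
The first 4 terms are: [9.91, 9.27, 8.63, 7.99]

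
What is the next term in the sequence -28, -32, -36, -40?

Differences: -32 - -28 = -4
This is an arithmetic sequence with common difference d = -4.
Next term = -40 + -4 = -44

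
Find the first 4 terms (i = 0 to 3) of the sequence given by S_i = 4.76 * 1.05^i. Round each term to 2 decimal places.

This is a geometric sequence.
i=0: S_0 = 4.76 * 1.05^0 = 4.76
i=1: S_1 = 4.76 * 1.05^1 ≈ 5.0
i=2: S_2 = 4.76 * 1.05^2 ≈ 5.25
i=3: S_3 = 4.76 * 1.05^3 ≈ 5.51
The first 4 terms are: [4.76, 5.0, 5.25, 5.51]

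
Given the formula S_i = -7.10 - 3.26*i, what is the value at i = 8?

S_8 = -7.1 + -3.26*8 = -7.1 + -26.08 = -33.18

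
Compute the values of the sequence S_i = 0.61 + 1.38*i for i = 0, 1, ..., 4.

This is an arithmetic sequence.
i=0: S_0 = 0.61 + 1.38*0 = 0.61
i=1: S_1 = 0.61 + 1.38*1 = 1.99
i=2: S_2 = 0.61 + 1.38*2 = 3.37
i=3: S_3 = 0.61 + 1.38*3 = 4.75
i=4: S_4 = 0.61 + 1.38*4 = 6.13
The first 5 terms are: [0.61, 1.99, 3.37, 4.75, 6.13]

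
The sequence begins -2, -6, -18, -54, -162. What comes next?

Ratios: -6 / -2 = 3.0
This is a geometric sequence with common ratio r = 3.
Next term = -162 * 3 = -486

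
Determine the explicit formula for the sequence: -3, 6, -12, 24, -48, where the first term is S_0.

Check ratios: 6 / -3 = -2.0
Common ratio r = -2.
First term a = -3.
Formula: S_i = -3 * (-2)^i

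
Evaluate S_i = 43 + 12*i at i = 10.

S_10 = 43 + 12*10 = 43 + 120 = 163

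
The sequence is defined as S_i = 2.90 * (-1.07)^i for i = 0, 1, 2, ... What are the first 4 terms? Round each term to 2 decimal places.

This is a geometric sequence.
i=0: S_0 = 2.9 * (-1.07)^0 = 2.9
i=1: S_1 = 2.9 * (-1.07)^1 ≈ -3.1
i=2: S_2 = 2.9 * (-1.07)^2 ≈ 3.32
i=3: S_3 = 2.9 * (-1.07)^3 ≈ -3.55
The first 4 terms are: [2.9, -3.1, 3.32, -3.55]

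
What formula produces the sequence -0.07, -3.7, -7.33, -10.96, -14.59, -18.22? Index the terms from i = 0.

Check differences: -3.7 - -0.07 = -3.63
-7.33 - -3.7 = -3.63
Common difference d = -3.63.
First term a = -0.07.
Formula: S_i = -0.07 - 3.63*i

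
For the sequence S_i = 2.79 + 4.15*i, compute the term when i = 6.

S_6 = 2.79 + 4.15*6 = 2.79 + 24.9 = 27.69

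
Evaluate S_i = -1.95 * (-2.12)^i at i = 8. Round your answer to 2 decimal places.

S_8 = -1.95 * (-2.12)^8 ≈ -1.95 * 408.0251 ≈ -795.65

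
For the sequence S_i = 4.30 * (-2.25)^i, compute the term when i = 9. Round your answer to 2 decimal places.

S_9 = 4.3 * (-2.25)^9 ≈ 4.3 * -1477.8919 ≈ -6354.94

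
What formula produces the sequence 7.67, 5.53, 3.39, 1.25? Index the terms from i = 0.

Check differences: 5.53 - 7.67 = -2.14
3.39 - 5.53 = -2.14
Common difference d = -2.14.
First term a = 7.67.
Formula: S_i = 7.67 - 2.14*i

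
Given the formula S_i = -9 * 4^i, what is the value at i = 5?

S_5 = -9 * 4^5 = -9 * 1024 = -9216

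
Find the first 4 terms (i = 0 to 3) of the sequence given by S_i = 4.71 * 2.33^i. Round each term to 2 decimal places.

This is a geometric sequence.
i=0: S_0 = 4.71 * 2.33^0 = 4.71
i=1: S_1 = 4.71 * 2.33^1 ≈ 10.97
i=2: S_2 = 4.71 * 2.33^2 ≈ 25.57
i=3: S_3 = 4.71 * 2.33^3 ≈ 59.58
The first 4 terms are: [4.71, 10.97, 25.57, 59.58]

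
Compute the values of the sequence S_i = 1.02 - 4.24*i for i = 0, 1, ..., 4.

This is an arithmetic sequence.
i=0: S_0 = 1.02 + -4.24*0 = 1.02
i=1: S_1 = 1.02 + -4.24*1 = -3.22
i=2: S_2 = 1.02 + -4.24*2 = -7.46
i=3: S_3 = 1.02 + -4.24*3 = -11.7
i=4: S_4 = 1.02 + -4.24*4 = -15.94
The first 5 terms are: [1.02, -3.22, -7.46, -11.7, -15.94]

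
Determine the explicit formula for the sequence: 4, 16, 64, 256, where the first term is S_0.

Check ratios: 16 / 4 = 4.0
Common ratio r = 4.
First term a = 4.
Formula: S_i = 4 * 4^i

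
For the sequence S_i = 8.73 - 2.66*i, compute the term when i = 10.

S_10 = 8.73 + -2.66*10 = 8.73 + -26.6 = -17.87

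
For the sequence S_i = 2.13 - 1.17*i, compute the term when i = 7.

S_7 = 2.13 + -1.17*7 = 2.13 + -8.19 = -6.06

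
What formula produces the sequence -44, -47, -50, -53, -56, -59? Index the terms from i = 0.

Check differences: -47 - -44 = -3
-50 - -47 = -3
Common difference d = -3.
First term a = -44.
Formula: S_i = -44 - 3*i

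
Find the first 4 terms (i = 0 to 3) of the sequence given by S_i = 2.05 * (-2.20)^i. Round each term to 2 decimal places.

This is a geometric sequence.
i=0: S_0 = 2.05 * (-2.2)^0 = 2.05
i=1: S_1 = 2.05 * (-2.2)^1 = -4.51
i=2: S_2 = 2.05 * (-2.2)^2 ≈ 9.92
i=3: S_3 = 2.05 * (-2.2)^3 ≈ -21.83
The first 4 terms are: [2.05, -4.51, 9.92, -21.83]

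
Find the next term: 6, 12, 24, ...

Ratios: 12 / 6 = 2.0
This is a geometric sequence with common ratio r = 2.
Next term = 24 * 2 = 48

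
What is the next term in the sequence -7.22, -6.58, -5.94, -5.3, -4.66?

Differences: -6.58 - -7.22 = 0.64
This is an arithmetic sequence with common difference d = 0.64.
Next term = -4.66 + 0.64 = -4.02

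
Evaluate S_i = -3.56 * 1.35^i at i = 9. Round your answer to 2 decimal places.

S_9 = -3.56 * 1.35^9 ≈ -3.56 * 14.8937 ≈ -53.02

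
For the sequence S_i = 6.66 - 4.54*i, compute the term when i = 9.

S_9 = 6.66 + -4.54*9 = 6.66 + -40.86 = -34.2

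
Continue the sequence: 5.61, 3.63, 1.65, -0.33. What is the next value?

Differences: 3.63 - 5.61 = -1.98
This is an arithmetic sequence with common difference d = -1.98.
Next term = -0.33 + -1.98 = -2.31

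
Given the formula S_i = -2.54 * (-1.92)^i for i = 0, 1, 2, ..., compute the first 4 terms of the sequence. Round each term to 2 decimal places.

This is a geometric sequence.
i=0: S_0 = -2.54 * (-1.92)^0 = -2.54
i=1: S_1 = -2.54 * (-1.92)^1 ≈ 4.88
i=2: S_2 = -2.54 * (-1.92)^2 ≈ -9.36
i=3: S_3 = -2.54 * (-1.92)^3 ≈ 17.98
The first 4 terms are: [-2.54, 4.88, -9.36, 17.98]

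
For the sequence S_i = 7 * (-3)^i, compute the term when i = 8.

S_8 = 7 * (-3)^8 = 7 * 6561 = 45927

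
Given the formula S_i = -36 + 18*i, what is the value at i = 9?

S_9 = -36 + 18*9 = -36 + 162 = 126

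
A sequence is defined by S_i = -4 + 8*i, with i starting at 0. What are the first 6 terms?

This is an arithmetic sequence.
i=0: S_0 = -4 + 8*0 = -4
i=1: S_1 = -4 + 8*1 = 4
i=2: S_2 = -4 + 8*2 = 12
i=3: S_3 = -4 + 8*3 = 20
i=4: S_4 = -4 + 8*4 = 28
i=5: S_5 = -4 + 8*5 = 36
The first 6 terms are: [-4, 4, 12, 20, 28, 36]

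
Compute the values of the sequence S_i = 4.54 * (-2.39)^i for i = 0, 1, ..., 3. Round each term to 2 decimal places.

This is a geometric sequence.
i=0: S_0 = 4.54 * (-2.39)^0 = 4.54
i=1: S_1 = 4.54 * (-2.39)^1 ≈ -10.85
i=2: S_2 = 4.54 * (-2.39)^2 ≈ 25.93
i=3: S_3 = 4.54 * (-2.39)^3 ≈ -61.98
The first 4 terms are: [4.54, -10.85, 25.93, -61.98]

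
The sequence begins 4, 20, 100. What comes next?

Ratios: 20 / 4 = 5.0
This is a geometric sequence with common ratio r = 5.
Next term = 100 * 5 = 500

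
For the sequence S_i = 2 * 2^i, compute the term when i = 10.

S_10 = 2 * 2^10 = 2 * 1024 = 2048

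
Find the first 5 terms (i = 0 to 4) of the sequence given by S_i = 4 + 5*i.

This is an arithmetic sequence.
i=0: S_0 = 4 + 5*0 = 4
i=1: S_1 = 4 + 5*1 = 9
i=2: S_2 = 4 + 5*2 = 14
i=3: S_3 = 4 + 5*3 = 19
i=4: S_4 = 4 + 5*4 = 24
The first 5 terms are: [4, 9, 14, 19, 24]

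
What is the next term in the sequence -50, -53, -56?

Differences: -53 - -50 = -3
This is an arithmetic sequence with common difference d = -3.
Next term = -56 + -3 = -59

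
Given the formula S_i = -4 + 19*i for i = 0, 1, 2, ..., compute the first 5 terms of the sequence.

This is an arithmetic sequence.
i=0: S_0 = -4 + 19*0 = -4
i=1: S_1 = -4 + 19*1 = 15
i=2: S_2 = -4 + 19*2 = 34
i=3: S_3 = -4 + 19*3 = 53
i=4: S_4 = -4 + 19*4 = 72
The first 5 terms are: [-4, 15, 34, 53, 72]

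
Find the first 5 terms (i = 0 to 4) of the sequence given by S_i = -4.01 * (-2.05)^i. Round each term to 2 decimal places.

This is a geometric sequence.
i=0: S_0 = -4.01 * (-2.05)^0 = -4.01
i=1: S_1 = -4.01 * (-2.05)^1 ≈ 8.22
i=2: S_2 = -4.01 * (-2.05)^2 ≈ -16.85
i=3: S_3 = -4.01 * (-2.05)^3 ≈ 34.55
i=4: S_4 = -4.01 * (-2.05)^4 ≈ -70.82
The first 5 terms are: [-4.01, 8.22, -16.85, 34.55, -70.82]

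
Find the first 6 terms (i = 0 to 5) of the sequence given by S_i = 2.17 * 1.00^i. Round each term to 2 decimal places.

This is a geometric sequence.
i=0: S_0 = 2.17 * 1.0^0 = 2.17
i=1: S_1 = 2.17 * 1.0^1 = 2.17
i=2: S_2 = 2.17 * 1.0^2 = 2.17
i=3: S_3 = 2.17 * 1.0^3 = 2.17
i=4: S_4 = 2.17 * 1.0^4 = 2.17
i=5: S_5 = 2.17 * 1.0^5 = 2.17
The first 6 terms are: [2.17, 2.17, 2.17, 2.17, 2.17, 2.17]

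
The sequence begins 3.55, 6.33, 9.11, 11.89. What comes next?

Differences: 6.33 - 3.55 = 2.78
This is an arithmetic sequence with common difference d = 2.78.
Next term = 11.89 + 2.78 = 14.67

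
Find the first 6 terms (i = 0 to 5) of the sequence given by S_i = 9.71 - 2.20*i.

This is an arithmetic sequence.
i=0: S_0 = 9.71 + -2.2*0 = 9.71
i=1: S_1 = 9.71 + -2.2*1 = 7.51
i=2: S_2 = 9.71 + -2.2*2 = 5.31
i=3: S_3 = 9.71 + -2.2*3 = 3.11
i=4: S_4 = 9.71 + -2.2*4 = 0.91
i=5: S_5 = 9.71 + -2.2*5 = -1.29
The first 6 terms are: [9.71, 7.51, 5.31, 3.11, 0.91, -1.29]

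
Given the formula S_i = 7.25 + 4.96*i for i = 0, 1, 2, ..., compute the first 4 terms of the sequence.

This is an arithmetic sequence.
i=0: S_0 = 7.25 + 4.96*0 = 7.25
i=1: S_1 = 7.25 + 4.96*1 = 12.21
i=2: S_2 = 7.25 + 4.96*2 = 17.17
i=3: S_3 = 7.25 + 4.96*3 = 22.13
The first 4 terms are: [7.25, 12.21, 17.17, 22.13]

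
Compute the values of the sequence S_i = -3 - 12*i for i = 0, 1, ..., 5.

This is an arithmetic sequence.
i=0: S_0 = -3 + -12*0 = -3
i=1: S_1 = -3 + -12*1 = -15
i=2: S_2 = -3 + -12*2 = -27
i=3: S_3 = -3 + -12*3 = -39
i=4: S_4 = -3 + -12*4 = -51
i=5: S_5 = -3 + -12*5 = -63
The first 6 terms are: [-3, -15, -27, -39, -51, -63]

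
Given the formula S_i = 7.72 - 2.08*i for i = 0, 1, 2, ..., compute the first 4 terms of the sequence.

This is an arithmetic sequence.
i=0: S_0 = 7.72 + -2.08*0 = 7.72
i=1: S_1 = 7.72 + -2.08*1 = 5.64
i=2: S_2 = 7.72 + -2.08*2 = 3.56
i=3: S_3 = 7.72 + -2.08*3 = 1.48
The first 4 terms are: [7.72, 5.64, 3.56, 1.48]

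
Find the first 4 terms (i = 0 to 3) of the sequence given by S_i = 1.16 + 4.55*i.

This is an arithmetic sequence.
i=0: S_0 = 1.16 + 4.55*0 = 1.16
i=1: S_1 = 1.16 + 4.55*1 = 5.71
i=2: S_2 = 1.16 + 4.55*2 = 10.26
i=3: S_3 = 1.16 + 4.55*3 = 14.81
The first 4 terms are: [1.16, 5.71, 10.26, 14.81]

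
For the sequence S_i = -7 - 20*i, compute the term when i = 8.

S_8 = -7 + -20*8 = -7 + -160 = -167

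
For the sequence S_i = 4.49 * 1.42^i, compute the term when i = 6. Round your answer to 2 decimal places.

S_6 = 4.49 * 1.42^6 ≈ 4.49 * 8.1984 ≈ 36.81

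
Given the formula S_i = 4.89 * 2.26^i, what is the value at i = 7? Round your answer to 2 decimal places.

S_7 = 4.89 * 2.26^7 ≈ 4.89 * 301.1335 ≈ 1472.54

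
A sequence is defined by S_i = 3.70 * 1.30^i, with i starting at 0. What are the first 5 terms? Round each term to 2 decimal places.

This is a geometric sequence.
i=0: S_0 = 3.7 * 1.3^0 = 3.7
i=1: S_1 = 3.7 * 1.3^1 = 4.81
i=2: S_2 = 3.7 * 1.3^2 ≈ 6.25
i=3: S_3 = 3.7 * 1.3^3 ≈ 8.13
i=4: S_4 = 3.7 * 1.3^4 ≈ 10.57
The first 5 terms are: [3.7, 4.81, 6.25, 8.13, 10.57]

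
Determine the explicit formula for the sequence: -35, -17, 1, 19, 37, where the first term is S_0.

Check differences: -17 - -35 = 18
1 - -17 = 18
Common difference d = 18.
First term a = -35.
Formula: S_i = -35 + 18*i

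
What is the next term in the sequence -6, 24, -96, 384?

Ratios: 24 / -6 = -4.0
This is a geometric sequence with common ratio r = -4.
Next term = 384 * -4 = -1536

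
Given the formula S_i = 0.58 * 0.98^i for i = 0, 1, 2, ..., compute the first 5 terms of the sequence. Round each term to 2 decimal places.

This is a geometric sequence.
i=0: S_0 = 0.58 * 0.98^0 = 0.58
i=1: S_1 = 0.58 * 0.98^1 ≈ 0.57
i=2: S_2 = 0.58 * 0.98^2 ≈ 0.56
i=3: S_3 = 0.58 * 0.98^3 ≈ 0.55
i=4: S_4 = 0.58 * 0.98^4 ≈ 0.53
The first 5 terms are: [0.58, 0.57, 0.56, 0.55, 0.53]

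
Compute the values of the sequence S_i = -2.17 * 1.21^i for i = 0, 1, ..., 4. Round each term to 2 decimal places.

This is a geometric sequence.
i=0: S_0 = -2.17 * 1.21^0 = -2.17
i=1: S_1 = -2.17 * 1.21^1 ≈ -2.63
i=2: S_2 = -2.17 * 1.21^2 ≈ -3.18
i=3: S_3 = -2.17 * 1.21^3 ≈ -3.84
i=4: S_4 = -2.17 * 1.21^4 ≈ -4.65
The first 5 terms are: [-2.17, -2.63, -3.18, -3.84, -4.65]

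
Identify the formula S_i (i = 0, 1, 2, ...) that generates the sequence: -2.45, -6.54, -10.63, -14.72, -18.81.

Check differences: -6.54 - -2.45 = -4.09
-10.63 - -6.54 = -4.09
Common difference d = -4.09.
First term a = -2.45.
Formula: S_i = -2.45 - 4.09*i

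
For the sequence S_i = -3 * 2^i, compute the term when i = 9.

S_9 = -3 * 2^9 = -3 * 512 = -1536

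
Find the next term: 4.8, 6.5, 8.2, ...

Differences: 6.5 - 4.8 = 1.7
This is an arithmetic sequence with common difference d = 1.7.
Next term = 8.2 + 1.7 = 9.9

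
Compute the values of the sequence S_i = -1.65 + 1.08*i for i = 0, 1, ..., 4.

This is an arithmetic sequence.
i=0: S_0 = -1.65 + 1.08*0 = -1.65
i=1: S_1 = -1.65 + 1.08*1 = -0.57
i=2: S_2 = -1.65 + 1.08*2 = 0.51
i=3: S_3 = -1.65 + 1.08*3 = 1.59
i=4: S_4 = -1.65 + 1.08*4 = 2.67
The first 5 terms are: [-1.65, -0.57, 0.51, 1.59, 2.67]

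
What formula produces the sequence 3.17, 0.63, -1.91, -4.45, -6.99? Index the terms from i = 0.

Check differences: 0.63 - 3.17 = -2.54
-1.91 - 0.63 = -2.54
Common difference d = -2.54.
First term a = 3.17.
Formula: S_i = 3.17 - 2.54*i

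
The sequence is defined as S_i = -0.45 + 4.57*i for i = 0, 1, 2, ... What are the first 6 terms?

This is an arithmetic sequence.
i=0: S_0 = -0.45 + 4.57*0 = -0.45
i=1: S_1 = -0.45 + 4.57*1 = 4.12
i=2: S_2 = -0.45 + 4.57*2 = 8.69
i=3: S_3 = -0.45 + 4.57*3 = 13.26
i=4: S_4 = -0.45 + 4.57*4 = 17.83
i=5: S_5 = -0.45 + 4.57*5 = 22.4
The first 6 terms are: [-0.45, 4.12, 8.69, 13.26, 17.83, 22.4]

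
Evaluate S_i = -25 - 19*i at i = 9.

S_9 = -25 + -19*9 = -25 + -171 = -196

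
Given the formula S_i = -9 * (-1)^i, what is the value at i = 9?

S_9 = -9 * (-1)^9 = -9 * -1 = 9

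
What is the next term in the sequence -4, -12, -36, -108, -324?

Ratios: -12 / -4 = 3.0
This is a geometric sequence with common ratio r = 3.
Next term = -324 * 3 = -972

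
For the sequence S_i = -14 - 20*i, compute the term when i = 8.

S_8 = -14 + -20*8 = -14 + -160 = -174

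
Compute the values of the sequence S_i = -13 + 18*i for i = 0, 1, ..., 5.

This is an arithmetic sequence.
i=0: S_0 = -13 + 18*0 = -13
i=1: S_1 = -13 + 18*1 = 5
i=2: S_2 = -13 + 18*2 = 23
i=3: S_3 = -13 + 18*3 = 41
i=4: S_4 = -13 + 18*4 = 59
i=5: S_5 = -13 + 18*5 = 77
The first 6 terms are: [-13, 5, 23, 41, 59, 77]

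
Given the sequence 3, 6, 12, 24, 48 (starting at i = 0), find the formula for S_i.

Check ratios: 6 / 3 = 2.0
Common ratio r = 2.
First term a = 3.
Formula: S_i = 3 * 2^i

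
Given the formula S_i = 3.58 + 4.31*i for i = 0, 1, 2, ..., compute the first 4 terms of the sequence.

This is an arithmetic sequence.
i=0: S_0 = 3.58 + 4.31*0 = 3.58
i=1: S_1 = 3.58 + 4.31*1 = 7.89
i=2: S_2 = 3.58 + 4.31*2 = 12.2
i=3: S_3 = 3.58 + 4.31*3 = 16.51
The first 4 terms are: [3.58, 7.89, 12.2, 16.51]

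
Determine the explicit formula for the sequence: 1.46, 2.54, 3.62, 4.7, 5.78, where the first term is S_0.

Check differences: 2.54 - 1.46 = 1.08
3.62 - 2.54 = 1.08
Common difference d = 1.08.
First term a = 1.46.
Formula: S_i = 1.46 + 1.08*i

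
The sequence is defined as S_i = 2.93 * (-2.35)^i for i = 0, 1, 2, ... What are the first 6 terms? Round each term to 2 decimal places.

This is a geometric sequence.
i=0: S_0 = 2.93 * (-2.35)^0 = 2.93
i=1: S_1 = 2.93 * (-2.35)^1 ≈ -6.89
i=2: S_2 = 2.93 * (-2.35)^2 ≈ 16.18
i=3: S_3 = 2.93 * (-2.35)^3 ≈ -38.03
i=4: S_4 = 2.93 * (-2.35)^4 ≈ 89.36
i=5: S_5 = 2.93 * (-2.35)^5 ≈ -209.99
The first 6 terms are: [2.93, -6.89, 16.18, -38.03, 89.36, -209.99]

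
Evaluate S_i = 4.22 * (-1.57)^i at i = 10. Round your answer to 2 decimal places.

S_10 = 4.22 * (-1.57)^10 ≈ 4.22 * 90.9906 ≈ 383.98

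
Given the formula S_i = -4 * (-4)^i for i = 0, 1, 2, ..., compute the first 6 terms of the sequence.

This is a geometric sequence.
i=0: S_0 = -4 * (-4)^0 = -4
i=1: S_1 = -4 * (-4)^1 = 16
i=2: S_2 = -4 * (-4)^2 = -64
i=3: S_3 = -4 * (-4)^3 = 256
i=4: S_4 = -4 * (-4)^4 = -1024
i=5: S_5 = -4 * (-4)^5 = 4096
The first 6 terms are: [-4, 16, -64, 256, -1024, 4096]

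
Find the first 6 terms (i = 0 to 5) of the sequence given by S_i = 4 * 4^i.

This is a geometric sequence.
i=0: S_0 = 4 * 4^0 = 4
i=1: S_1 = 4 * 4^1 = 16
i=2: S_2 = 4 * 4^2 = 64
i=3: S_3 = 4 * 4^3 = 256
i=4: S_4 = 4 * 4^4 = 1024
i=5: S_5 = 4 * 4^5 = 4096
The first 6 terms are: [4, 16, 64, 256, 1024, 4096]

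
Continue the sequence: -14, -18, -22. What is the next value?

Differences: -18 - -14 = -4
This is an arithmetic sequence with common difference d = -4.
Next term = -22 + -4 = -26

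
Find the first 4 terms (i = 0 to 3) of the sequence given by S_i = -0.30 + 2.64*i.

This is an arithmetic sequence.
i=0: S_0 = -0.3 + 2.64*0 = -0.3
i=1: S_1 = -0.3 + 2.64*1 = 2.34
i=2: S_2 = -0.3 + 2.64*2 = 4.98
i=3: S_3 = -0.3 + 2.64*3 = 7.62
The first 4 terms are: [-0.3, 2.34, 4.98, 7.62]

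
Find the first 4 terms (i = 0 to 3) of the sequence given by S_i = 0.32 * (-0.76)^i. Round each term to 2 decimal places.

This is a geometric sequence.
i=0: S_0 = 0.32 * (-0.76)^0 = 0.32
i=1: S_1 = 0.32 * (-0.76)^1 ≈ -0.24
i=2: S_2 = 0.32 * (-0.76)^2 ≈ 0.18
i=3: S_3 = 0.32 * (-0.76)^3 ≈ -0.14
The first 4 terms are: [0.32, -0.24, 0.18, -0.14]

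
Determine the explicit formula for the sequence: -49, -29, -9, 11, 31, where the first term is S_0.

Check differences: -29 - -49 = 20
-9 - -29 = 20
Common difference d = 20.
First term a = -49.
Formula: S_i = -49 + 20*i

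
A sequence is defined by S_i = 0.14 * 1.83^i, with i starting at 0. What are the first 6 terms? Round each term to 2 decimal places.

This is a geometric sequence.
i=0: S_0 = 0.14 * 1.83^0 = 0.14
i=1: S_1 = 0.14 * 1.83^1 ≈ 0.26
i=2: S_2 = 0.14 * 1.83^2 ≈ 0.47
i=3: S_3 = 0.14 * 1.83^3 ≈ 0.86
i=4: S_4 = 0.14 * 1.83^4 ≈ 1.57
i=5: S_5 = 0.14 * 1.83^5 ≈ 2.87
The first 6 terms are: [0.14, 0.26, 0.47, 0.86, 1.57, 2.87]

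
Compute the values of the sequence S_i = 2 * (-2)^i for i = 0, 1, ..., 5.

This is a geometric sequence.
i=0: S_0 = 2 * (-2)^0 = 2
i=1: S_1 = 2 * (-2)^1 = -4
i=2: S_2 = 2 * (-2)^2 = 8
i=3: S_3 = 2 * (-2)^3 = -16
i=4: S_4 = 2 * (-2)^4 = 32
i=5: S_5 = 2 * (-2)^5 = -64
The first 6 terms are: [2, -4, 8, -16, 32, -64]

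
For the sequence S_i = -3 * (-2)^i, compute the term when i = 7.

S_7 = -3 * (-2)^7 = -3 * -128 = 384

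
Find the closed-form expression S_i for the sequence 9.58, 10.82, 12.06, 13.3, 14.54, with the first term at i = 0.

Check differences: 10.82 - 9.58 = 1.24
12.06 - 10.82 = 1.24
Common difference d = 1.24.
First term a = 9.58.
Formula: S_i = 9.58 + 1.24*i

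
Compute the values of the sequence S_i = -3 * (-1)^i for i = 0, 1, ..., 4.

This is a geometric sequence.
i=0: S_0 = -3 * (-1)^0 = -3
i=1: S_1 = -3 * (-1)^1 = 3
i=2: S_2 = -3 * (-1)^2 = -3
i=3: S_3 = -3 * (-1)^3 = 3
i=4: S_4 = -3 * (-1)^4 = -3
The first 5 terms are: [-3, 3, -3, 3, -3]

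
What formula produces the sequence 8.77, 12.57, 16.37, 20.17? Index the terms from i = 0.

Check differences: 12.57 - 8.77 = 3.8
16.37 - 12.57 = 3.8
Common difference d = 3.8.
First term a = 8.77.
Formula: S_i = 8.77 + 3.80*i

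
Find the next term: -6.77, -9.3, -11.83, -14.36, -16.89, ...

Differences: -9.3 - -6.77 = -2.53
This is an arithmetic sequence with common difference d = -2.53.
Next term = -16.89 + -2.53 = -19.42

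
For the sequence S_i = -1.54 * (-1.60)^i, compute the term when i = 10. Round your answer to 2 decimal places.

S_10 = -1.54 * (-1.6)^10 ≈ -1.54 * 109.9512 ≈ -169.32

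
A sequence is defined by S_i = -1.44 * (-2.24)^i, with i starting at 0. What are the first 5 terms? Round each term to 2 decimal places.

This is a geometric sequence.
i=0: S_0 = -1.44 * (-2.24)^0 = -1.44
i=1: S_1 = -1.44 * (-2.24)^1 ≈ 3.23
i=2: S_2 = -1.44 * (-2.24)^2 ≈ -7.23
i=3: S_3 = -1.44 * (-2.24)^3 ≈ 16.18
i=4: S_4 = -1.44 * (-2.24)^4 ≈ -36.25
The first 5 terms are: [-1.44, 3.23, -7.23, 16.18, -36.25]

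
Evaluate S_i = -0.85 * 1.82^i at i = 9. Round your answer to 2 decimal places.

S_9 = -0.85 * 1.82^9 ≈ -0.85 * 219.1001 ≈ -186.24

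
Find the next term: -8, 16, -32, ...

Ratios: 16 / -8 = -2.0
This is a geometric sequence with common ratio r = -2.
Next term = -32 * -2 = 64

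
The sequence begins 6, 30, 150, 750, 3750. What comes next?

Ratios: 30 / 6 = 5.0
This is a geometric sequence with common ratio r = 5.
Next term = 3750 * 5 = 18750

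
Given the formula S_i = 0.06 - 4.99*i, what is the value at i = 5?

S_5 = 0.06 + -4.99*5 = 0.06 + -24.95 = -24.89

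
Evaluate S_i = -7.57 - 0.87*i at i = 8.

S_8 = -7.57 + -0.87*8 = -7.57 + -6.96 = -14.53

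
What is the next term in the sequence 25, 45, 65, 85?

Differences: 45 - 25 = 20
This is an arithmetic sequence with common difference d = 20.
Next term = 85 + 20 = 105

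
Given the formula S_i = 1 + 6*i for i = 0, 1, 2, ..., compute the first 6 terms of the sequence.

This is an arithmetic sequence.
i=0: S_0 = 1 + 6*0 = 1
i=1: S_1 = 1 + 6*1 = 7
i=2: S_2 = 1 + 6*2 = 13
i=3: S_3 = 1 + 6*3 = 19
i=4: S_4 = 1 + 6*4 = 25
i=5: S_5 = 1 + 6*5 = 31
The first 6 terms are: [1, 7, 13, 19, 25, 31]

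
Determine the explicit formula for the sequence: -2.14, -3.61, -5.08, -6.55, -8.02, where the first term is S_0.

Check differences: -3.61 - -2.14 = -1.47
-5.08 - -3.61 = -1.47
Common difference d = -1.47.
First term a = -2.14.
Formula: S_i = -2.14 - 1.47*i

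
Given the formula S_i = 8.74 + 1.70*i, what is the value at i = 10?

S_10 = 8.74 + 1.7*10 = 8.74 + 17.0 = 25.74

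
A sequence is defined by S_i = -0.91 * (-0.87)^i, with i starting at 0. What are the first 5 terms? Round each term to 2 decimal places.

This is a geometric sequence.
i=0: S_0 = -0.91 * (-0.87)^0 = -0.91
i=1: S_1 = -0.91 * (-0.87)^1 ≈ 0.79
i=2: S_2 = -0.91 * (-0.87)^2 ≈ -0.69
i=3: S_3 = -0.91 * (-0.87)^3 ≈ 0.6
i=4: S_4 = -0.91 * (-0.87)^4 ≈ -0.52
The first 5 terms are: [-0.91, 0.79, -0.69, 0.6, -0.52]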